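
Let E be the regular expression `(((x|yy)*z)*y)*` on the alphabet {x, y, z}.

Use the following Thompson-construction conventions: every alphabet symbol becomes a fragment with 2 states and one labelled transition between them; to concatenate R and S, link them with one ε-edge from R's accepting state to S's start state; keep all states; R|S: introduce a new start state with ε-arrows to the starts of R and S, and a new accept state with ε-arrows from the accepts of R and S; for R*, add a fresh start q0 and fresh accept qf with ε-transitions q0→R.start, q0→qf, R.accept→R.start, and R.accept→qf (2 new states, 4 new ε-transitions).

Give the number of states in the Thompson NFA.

18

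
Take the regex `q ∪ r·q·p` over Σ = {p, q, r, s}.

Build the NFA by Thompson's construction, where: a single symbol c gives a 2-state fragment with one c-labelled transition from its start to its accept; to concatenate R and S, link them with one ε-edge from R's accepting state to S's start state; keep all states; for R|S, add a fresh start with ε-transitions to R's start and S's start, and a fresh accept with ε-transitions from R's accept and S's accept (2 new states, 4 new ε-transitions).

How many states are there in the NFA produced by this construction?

10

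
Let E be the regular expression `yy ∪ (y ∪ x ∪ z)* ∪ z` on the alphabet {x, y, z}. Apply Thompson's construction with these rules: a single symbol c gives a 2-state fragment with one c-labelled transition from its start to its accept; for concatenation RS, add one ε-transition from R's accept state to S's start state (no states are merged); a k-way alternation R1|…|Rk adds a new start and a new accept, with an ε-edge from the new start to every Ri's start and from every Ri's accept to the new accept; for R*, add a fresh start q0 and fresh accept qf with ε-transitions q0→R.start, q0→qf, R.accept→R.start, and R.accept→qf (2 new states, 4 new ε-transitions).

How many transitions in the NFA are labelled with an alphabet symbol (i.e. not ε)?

Building bottom-up:
Each of the 6 symbol leaves contributes exactly 1 symbol transition.
  yy → 2 symbol transitions
  y ∪ x ∪ z → 3 symbol transitions
  (y ∪ x ∪ z)* → 3 symbol transitions
  yy ∪ (y ∪ x ∪ z)* ∪ z → 6 symbol transitions

6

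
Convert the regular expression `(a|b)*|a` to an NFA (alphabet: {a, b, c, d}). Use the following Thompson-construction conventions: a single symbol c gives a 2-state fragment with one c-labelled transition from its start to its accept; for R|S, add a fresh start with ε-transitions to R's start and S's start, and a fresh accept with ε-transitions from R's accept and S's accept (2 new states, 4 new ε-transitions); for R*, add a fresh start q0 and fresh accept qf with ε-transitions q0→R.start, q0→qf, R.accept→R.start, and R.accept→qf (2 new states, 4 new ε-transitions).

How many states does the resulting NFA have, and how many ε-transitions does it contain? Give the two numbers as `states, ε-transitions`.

By structural recursion:
Each of the 3 symbol leaves contributes 2 states and 0 ε-transitions.
  a|b → 6 states, 4 ε-transitions
  (a|b)* → 8 states, 8 ε-transitions
  (a|b)*|a → 12 states, 12 ε-transitions

12, 12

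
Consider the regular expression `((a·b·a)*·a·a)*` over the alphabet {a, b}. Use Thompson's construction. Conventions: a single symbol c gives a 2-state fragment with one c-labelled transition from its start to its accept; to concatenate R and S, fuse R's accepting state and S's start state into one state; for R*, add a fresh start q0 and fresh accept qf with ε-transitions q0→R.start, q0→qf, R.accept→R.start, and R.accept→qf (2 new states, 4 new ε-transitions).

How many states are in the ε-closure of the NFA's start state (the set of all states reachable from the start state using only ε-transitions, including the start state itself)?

Let C(F) = |ε-closure(F.start)| within fragment F, and note whether F accepts ε. Symbol fragments have C = 1 and do not accept ε. Then:
  a·b·a → C equals the left operand's closure size = 1 (its accept is not ε-reachable, so the closure stops there)
  (a·b·a)* → C = 1 (new start) + 1 (body) + 1 (new accept) = 3
  (a·b·a)*·a·a → the left operand accepts ε, so the closure extends into the next operand (the shared merged state is already counted); C = 3 + (1−1) = 3
  ((a·b·a)*·a·a)* → C = 1 (new start) + 3 (body) + 1 (new accept) = 5

5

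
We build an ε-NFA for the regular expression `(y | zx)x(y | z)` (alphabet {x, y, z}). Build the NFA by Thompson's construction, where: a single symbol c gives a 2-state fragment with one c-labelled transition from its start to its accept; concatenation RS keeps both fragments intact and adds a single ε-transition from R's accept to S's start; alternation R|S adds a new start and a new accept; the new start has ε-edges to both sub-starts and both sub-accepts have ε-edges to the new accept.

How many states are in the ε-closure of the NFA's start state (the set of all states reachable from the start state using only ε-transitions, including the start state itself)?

3

Compute the ε-closure size of each fragment's start state recursively; a symbol fragment's start has no outgoing ε-edge, so its closure is just itself (size 1).
  zx → same as the first factor's closure: |ε-closure| = 1
  y | zx → |ε-closure| = 1 + 1 + 1 = 3 (the new accept is not ε-reachable since no branch accepts ε)
  y | z → new start ε-reaches every alternative's start; none of them accept ε, so the new accept is not reached: |ε-closure| = 1 + 1 + 1 = 3
  (y | zx)x(y | z) → |ε-closure| equals the left operand's closure size = 3 (its accept is not ε-reachable, so the closure stops there)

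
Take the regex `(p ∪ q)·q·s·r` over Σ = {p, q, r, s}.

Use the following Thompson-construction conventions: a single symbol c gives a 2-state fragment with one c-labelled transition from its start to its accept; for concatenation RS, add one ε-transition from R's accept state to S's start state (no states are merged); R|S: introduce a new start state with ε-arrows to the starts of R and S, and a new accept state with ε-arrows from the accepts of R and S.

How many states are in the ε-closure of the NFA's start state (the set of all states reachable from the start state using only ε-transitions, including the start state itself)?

Work bottom-up. For each fragment F, track |ε-closure(F.start)| and whether F's accept lies in that closure (i.e. whether F accepts ε). A single-symbol fragment has closure size 1 and does not accept ε.
  p ∪ q — new start ε-reaches every alternative's start; none of them accept ε, so the new accept is not reached: C = 1 + 1 + 1 = 3
  (p ∪ q)·q·s·r — C equals the left operand's closure size = 3 (its accept is not ε-reachable, so the closure stops there)

3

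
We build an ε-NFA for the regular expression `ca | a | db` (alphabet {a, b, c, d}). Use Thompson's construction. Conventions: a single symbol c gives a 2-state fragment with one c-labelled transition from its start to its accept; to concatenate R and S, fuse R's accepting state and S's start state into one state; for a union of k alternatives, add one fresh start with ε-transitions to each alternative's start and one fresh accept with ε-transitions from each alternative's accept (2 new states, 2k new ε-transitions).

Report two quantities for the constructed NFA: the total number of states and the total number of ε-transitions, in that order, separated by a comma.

Building bottom-up:
Each of the 5 symbol leaves contributes 2 states and 0 ε-transitions.
  ca : 3 states, 0 ε-transitions
  db : 3 states, 0 ε-transitions
  ca | a | db : 10 states, 6 ε-transitions

10, 6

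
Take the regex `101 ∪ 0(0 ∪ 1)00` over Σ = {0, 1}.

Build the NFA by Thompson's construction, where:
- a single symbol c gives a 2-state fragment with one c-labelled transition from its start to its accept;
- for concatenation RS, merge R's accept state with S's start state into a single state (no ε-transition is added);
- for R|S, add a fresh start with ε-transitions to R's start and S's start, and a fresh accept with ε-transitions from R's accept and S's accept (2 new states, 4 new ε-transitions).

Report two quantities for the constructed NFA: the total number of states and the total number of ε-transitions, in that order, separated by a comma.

Bottom-up over the parse tree:
Each of the 8 symbol leaves contributes 2 states and 0 ε-transitions.
  101 → 4 states, 0 ε-transitions
  0 ∪ 1 → 6 states, 4 ε-transitions
  0(0 ∪ 1)00 → 9 states, 4 ε-transitions
  101 ∪ 0(0 ∪ 1)00 → 15 states, 8 ε-transitions

15, 8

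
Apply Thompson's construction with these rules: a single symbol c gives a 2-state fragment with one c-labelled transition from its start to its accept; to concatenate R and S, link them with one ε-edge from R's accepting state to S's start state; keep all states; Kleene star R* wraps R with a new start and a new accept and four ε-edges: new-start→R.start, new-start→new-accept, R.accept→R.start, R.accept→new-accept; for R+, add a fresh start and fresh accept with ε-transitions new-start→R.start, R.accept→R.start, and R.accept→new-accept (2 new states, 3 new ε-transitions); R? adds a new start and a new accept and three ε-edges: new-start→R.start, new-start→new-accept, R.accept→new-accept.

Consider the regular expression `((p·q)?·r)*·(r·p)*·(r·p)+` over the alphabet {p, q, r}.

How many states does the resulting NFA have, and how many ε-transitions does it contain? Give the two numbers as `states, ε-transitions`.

22, 20

By structural recursion:
Each of the 7 symbol leaves contributes 2 states and 0 ε-transitions.
  p·q → 4 states, 1 ε-transition
  (p·q)? → 6 states, 4 ε-transitions
  (p·q)?·r → 8 states, 5 ε-transitions
  ((p·q)?·r)* → 10 states, 9 ε-transitions
  r·p → 4 states, 1 ε-transition
  (r·p)* → 6 states, 5 ε-transitions
  r·p → 4 states, 1 ε-transition
  (r·p)+ → 6 states, 4 ε-transitions
  ((p·q)?·r)*·(r·p)*·(r·p)+ → 22 states, 20 ε-transitions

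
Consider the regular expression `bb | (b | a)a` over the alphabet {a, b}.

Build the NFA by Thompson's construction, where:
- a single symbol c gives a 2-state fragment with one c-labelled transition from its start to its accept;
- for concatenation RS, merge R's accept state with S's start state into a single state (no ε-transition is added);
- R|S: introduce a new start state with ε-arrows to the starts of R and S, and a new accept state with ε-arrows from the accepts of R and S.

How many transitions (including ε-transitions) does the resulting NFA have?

13

Building bottom-up:
Each of the 5 symbol leaves contributes 1 transition (1 symbol, 0 ε).
  bb — 2 transitions (2 symbol, 0 ε)
  b | a — 6 transitions (2 symbol, 4 ε)
  (b | a)a — 7 transitions (3 symbol, 4 ε)
  bb | (b | a)a — 13 transitions (5 symbol, 8 ε)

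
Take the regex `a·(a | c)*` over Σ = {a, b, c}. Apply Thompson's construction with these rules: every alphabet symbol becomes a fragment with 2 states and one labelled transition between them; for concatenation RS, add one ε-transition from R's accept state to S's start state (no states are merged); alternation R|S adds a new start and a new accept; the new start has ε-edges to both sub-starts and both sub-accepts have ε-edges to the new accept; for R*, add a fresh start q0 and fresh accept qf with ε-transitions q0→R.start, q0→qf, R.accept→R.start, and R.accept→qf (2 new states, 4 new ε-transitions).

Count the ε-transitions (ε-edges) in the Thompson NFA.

Recursing over subexpressions:
Each of the 3 symbol leaves contributes 0 ε-transitions.
  a | c = 4 ε-transitions
  (a | c)* = 8 ε-transitions
  a·(a | c)* = 9 ε-transitions

9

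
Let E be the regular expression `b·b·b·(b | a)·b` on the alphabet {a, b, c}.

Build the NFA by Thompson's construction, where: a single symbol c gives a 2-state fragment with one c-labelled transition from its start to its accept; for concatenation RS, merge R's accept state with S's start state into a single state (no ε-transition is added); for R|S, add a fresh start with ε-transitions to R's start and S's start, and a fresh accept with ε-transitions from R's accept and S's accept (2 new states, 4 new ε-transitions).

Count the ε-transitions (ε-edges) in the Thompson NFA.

Bottom-up over the parse tree:
Each of the 6 symbol leaves contributes 0 ε-transitions.
  b | a = 4 ε-transitions
  b·b·b·(b | a)·b = 4 ε-transitions

4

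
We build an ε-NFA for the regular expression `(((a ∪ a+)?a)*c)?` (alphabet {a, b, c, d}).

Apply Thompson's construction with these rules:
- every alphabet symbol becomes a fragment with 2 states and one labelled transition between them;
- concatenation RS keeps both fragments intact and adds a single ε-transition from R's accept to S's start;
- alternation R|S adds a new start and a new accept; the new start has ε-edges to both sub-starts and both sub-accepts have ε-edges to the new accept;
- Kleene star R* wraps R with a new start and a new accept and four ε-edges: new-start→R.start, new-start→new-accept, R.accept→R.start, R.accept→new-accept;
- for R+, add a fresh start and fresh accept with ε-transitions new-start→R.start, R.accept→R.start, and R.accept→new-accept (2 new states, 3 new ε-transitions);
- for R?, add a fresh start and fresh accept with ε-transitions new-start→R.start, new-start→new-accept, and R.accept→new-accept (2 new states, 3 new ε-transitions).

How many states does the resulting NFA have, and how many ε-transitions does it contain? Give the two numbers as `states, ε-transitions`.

Per subexpression:
Each of the 4 symbol leaves contributes 2 states and 0 ε-transitions.
  a+ → 4 states, 3 ε-transitions
  a ∪ a+ → 8 states, 7 ε-transitions
  (a ∪ a+)? → 10 states, 10 ε-transitions
  (a ∪ a+)?a → 12 states, 11 ε-transitions
  ((a ∪ a+)?a)* → 14 states, 15 ε-transitions
  ((a ∪ a+)?a)*c → 16 states, 16 ε-transitions
  (((a ∪ a+)?a)*c)? → 18 states, 19 ε-transitions

18, 19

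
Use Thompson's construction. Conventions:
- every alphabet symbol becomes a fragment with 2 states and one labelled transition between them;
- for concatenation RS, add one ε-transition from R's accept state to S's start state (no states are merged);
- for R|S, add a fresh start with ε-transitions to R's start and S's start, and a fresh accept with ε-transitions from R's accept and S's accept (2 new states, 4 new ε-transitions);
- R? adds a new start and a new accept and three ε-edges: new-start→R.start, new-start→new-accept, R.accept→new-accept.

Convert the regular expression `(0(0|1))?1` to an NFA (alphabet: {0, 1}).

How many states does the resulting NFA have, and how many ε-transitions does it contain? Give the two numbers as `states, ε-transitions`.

Building bottom-up:
Each of the 4 symbol leaves contributes 2 states and 0 ε-transitions.
  0|1 : 6 states, 4 ε-transitions
  0(0|1) : 8 states, 5 ε-transitions
  (0(0|1))? : 10 states, 8 ε-transitions
  (0(0|1))?1 : 12 states, 9 ε-transitions

12, 9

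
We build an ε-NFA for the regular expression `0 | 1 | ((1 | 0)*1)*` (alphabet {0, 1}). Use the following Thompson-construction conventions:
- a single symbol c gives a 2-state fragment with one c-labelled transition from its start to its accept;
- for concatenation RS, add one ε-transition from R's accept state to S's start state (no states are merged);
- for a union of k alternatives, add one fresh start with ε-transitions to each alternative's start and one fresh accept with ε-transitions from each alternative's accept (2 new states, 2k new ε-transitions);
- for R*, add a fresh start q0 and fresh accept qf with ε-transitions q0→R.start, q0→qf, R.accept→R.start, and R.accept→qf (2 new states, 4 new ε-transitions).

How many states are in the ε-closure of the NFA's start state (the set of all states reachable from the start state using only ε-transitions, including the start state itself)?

12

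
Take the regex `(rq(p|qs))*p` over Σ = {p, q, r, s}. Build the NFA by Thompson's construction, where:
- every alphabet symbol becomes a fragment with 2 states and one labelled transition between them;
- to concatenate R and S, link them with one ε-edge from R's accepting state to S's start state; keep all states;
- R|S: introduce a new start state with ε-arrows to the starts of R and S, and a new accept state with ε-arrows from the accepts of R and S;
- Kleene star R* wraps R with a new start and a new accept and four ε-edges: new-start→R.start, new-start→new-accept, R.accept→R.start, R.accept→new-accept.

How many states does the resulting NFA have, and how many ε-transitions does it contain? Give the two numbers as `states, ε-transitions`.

Recursing over subexpressions:
Each of the 6 symbol leaves contributes 2 states and 0 ε-transitions.
  qs = 4 states, 1 ε-transition
  p|qs = 8 states, 5 ε-transitions
  rq(p|qs) = 12 states, 7 ε-transitions
  (rq(p|qs))* = 14 states, 11 ε-transitions
  (rq(p|qs))*p = 16 states, 12 ε-transitions

16, 12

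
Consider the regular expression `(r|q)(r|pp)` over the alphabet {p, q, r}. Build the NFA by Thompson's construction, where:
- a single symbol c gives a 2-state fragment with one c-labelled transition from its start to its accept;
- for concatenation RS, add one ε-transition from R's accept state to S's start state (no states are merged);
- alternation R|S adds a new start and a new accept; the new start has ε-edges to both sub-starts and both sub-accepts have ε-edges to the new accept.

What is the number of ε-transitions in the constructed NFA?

Recursing over subexpressions:
Each of the 5 symbol leaves contributes 0 ε-transitions.
  r|q : 4 ε-transitions
  pp : 1 ε-transition
  r|pp : 5 ε-transitions
  (r|q)(r|pp) : 10 ε-transitions

10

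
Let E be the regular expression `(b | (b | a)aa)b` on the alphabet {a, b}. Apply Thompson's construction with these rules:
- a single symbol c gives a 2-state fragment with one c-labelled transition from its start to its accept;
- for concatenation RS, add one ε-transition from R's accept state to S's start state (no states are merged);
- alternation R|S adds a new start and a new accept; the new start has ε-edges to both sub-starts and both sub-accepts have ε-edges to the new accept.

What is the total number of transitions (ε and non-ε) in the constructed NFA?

17

Per subexpression:
Each of the 6 symbol leaves contributes 1 transition (1 symbol, 0 ε).
  b | a → 6 transitions (2 symbol, 4 ε)
  (b | a)aa → 10 transitions (4 symbol, 6 ε)
  b | (b | a)aa → 15 transitions (5 symbol, 10 ε)
  (b | (b | a)aa)b → 17 transitions (6 symbol, 11 ε)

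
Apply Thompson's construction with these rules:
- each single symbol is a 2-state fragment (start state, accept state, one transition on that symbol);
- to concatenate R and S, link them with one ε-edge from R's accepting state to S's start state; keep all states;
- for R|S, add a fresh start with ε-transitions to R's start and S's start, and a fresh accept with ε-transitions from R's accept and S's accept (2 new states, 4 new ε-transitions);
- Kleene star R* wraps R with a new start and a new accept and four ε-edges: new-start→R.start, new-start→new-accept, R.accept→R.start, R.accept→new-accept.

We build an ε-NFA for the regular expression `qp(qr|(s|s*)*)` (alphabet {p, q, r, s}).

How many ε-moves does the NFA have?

19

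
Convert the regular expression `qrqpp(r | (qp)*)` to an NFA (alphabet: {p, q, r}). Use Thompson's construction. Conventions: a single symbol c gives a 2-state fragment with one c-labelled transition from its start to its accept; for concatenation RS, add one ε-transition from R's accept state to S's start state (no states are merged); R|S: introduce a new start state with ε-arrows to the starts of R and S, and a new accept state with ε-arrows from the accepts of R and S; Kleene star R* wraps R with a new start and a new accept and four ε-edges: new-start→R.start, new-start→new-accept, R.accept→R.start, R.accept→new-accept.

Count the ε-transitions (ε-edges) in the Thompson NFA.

14

Bottom-up over the parse tree:
Each of the 8 symbol leaves contributes 0 ε-transitions.
  qp = 1 ε-transition
  (qp)* = 5 ε-transitions
  r | (qp)* = 9 ε-transitions
  qrqpp(r | (qp)*) = 14 ε-transitions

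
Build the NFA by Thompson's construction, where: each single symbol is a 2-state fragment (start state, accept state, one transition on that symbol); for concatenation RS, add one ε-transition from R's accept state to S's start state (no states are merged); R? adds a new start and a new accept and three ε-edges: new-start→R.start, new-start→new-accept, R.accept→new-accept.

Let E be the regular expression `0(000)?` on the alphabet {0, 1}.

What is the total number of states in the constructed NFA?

10

Building bottom-up:
Each of the 4 symbol leaves contributes a 2-state fragment.
  000 = 6 states
  (000)? = 8 states
  0(000)? = 10 states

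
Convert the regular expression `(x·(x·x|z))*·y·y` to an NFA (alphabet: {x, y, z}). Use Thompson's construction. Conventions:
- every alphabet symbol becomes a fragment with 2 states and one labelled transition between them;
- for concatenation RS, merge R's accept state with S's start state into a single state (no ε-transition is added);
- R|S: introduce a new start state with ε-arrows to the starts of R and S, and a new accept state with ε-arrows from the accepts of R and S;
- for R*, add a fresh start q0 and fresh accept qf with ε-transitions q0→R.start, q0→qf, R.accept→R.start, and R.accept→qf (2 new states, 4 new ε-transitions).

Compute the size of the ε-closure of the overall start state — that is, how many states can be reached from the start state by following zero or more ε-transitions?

3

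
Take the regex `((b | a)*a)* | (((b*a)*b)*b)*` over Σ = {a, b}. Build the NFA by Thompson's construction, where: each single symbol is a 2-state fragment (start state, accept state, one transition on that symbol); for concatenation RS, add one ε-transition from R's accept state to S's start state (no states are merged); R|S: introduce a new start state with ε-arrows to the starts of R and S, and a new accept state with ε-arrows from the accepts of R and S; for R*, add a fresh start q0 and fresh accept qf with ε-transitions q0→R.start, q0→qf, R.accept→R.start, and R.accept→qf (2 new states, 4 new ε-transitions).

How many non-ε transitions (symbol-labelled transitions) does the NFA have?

7

Recursing over subexpressions:
Each of the 7 symbol leaves contributes exactly 1 symbol transition.
  b | a — 2 symbol transitions
  (b | a)* — 2 symbol transitions
  (b | a)*a — 3 symbol transitions
  ((b | a)*a)* — 3 symbol transitions
  b* — 1 symbol transition
  b*a — 2 symbol transitions
  (b*a)* — 2 symbol transitions
  (b*a)*b — 3 symbol transitions
  ((b*a)*b)* — 3 symbol transitions
  ((b*a)*b)*b — 4 symbol transitions
  (((b*a)*b)*b)* — 4 symbol transitions
  ((b | a)*a)* | (((b*a)*b)*b)* — 7 symbol transitions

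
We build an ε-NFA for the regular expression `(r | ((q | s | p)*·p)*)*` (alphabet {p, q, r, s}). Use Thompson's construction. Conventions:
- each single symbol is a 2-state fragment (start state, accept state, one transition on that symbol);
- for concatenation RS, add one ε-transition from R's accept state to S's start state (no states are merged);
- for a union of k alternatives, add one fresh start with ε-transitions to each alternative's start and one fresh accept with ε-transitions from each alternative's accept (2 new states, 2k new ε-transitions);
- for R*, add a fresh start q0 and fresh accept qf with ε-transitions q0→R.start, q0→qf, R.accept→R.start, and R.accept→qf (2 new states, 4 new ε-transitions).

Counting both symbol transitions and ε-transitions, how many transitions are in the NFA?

28

Per subexpression:
Each of the 5 symbol leaves contributes 1 transition (1 symbol, 0 ε).
  q | s | p = 9 transitions (3 symbol, 6 ε)
  (q | s | p)* = 13 transitions (3 symbol, 10 ε)
  (q | s | p)*·p = 15 transitions (4 symbol, 11 ε)
  ((q | s | p)*·p)* = 19 transitions (4 symbol, 15 ε)
  r | ((q | s | p)*·p)* = 24 transitions (5 symbol, 19 ε)
  (r | ((q | s | p)*·p)*)* = 28 transitions (5 symbol, 23 ε)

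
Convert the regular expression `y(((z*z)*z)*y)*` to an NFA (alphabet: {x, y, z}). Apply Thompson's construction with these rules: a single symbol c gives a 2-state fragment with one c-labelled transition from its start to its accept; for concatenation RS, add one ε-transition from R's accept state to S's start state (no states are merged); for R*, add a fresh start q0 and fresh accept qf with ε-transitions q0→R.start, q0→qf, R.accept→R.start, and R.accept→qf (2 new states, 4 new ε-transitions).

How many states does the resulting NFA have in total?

Bottom-up over the parse tree:
Each of the 5 symbol leaves contributes a 2-state fragment.
  z* : 4 states
  z*z : 6 states
  (z*z)* : 8 states
  (z*z)*z : 10 states
  ((z*z)*z)* : 12 states
  ((z*z)*z)*y : 14 states
  (((z*z)*z)*y)* : 16 states
  y(((z*z)*z)*y)* : 18 states

18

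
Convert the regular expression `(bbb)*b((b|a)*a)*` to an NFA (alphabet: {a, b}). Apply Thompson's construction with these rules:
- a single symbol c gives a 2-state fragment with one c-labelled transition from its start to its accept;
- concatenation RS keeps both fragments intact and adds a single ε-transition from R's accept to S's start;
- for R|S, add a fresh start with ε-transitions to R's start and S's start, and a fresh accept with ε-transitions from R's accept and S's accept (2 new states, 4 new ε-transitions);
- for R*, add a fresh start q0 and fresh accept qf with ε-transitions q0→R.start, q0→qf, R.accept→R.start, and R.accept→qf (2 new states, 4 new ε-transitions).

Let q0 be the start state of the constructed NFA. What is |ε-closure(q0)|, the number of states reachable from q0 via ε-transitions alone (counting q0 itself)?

Let C(F) = |ε-closure(F.start)| within fragment F, and note whether F accepts ε. Symbol fragments have C = 1 and do not accept ε. Then:
  bbb → |ε-closure| equals the left operand's closure size = 1 (its accept is not ε-reachable, so the closure stops there)
  (bbb)* → |ε-closure| = 1 (new start) + 1 (body) + 1 (new accept) = 3
  b|a → |ε-closure| = 1 + 1 + 1 = 3 (the new accept is not ε-reachable since no branch accepts ε)
  (b|a)* → the star's fresh start ε-reaches both the body's start and the fresh accept: |ε-closure| = 2 + 3 = 5
  (b|a)*a → |ε-closure| = 5 + 1 = 6 (closure spills across the concat boundary because the left factor accepts ε)
  ((b|a)*a)* → |ε-closure| = 1 (new start) + 6 (body) + 1 (new accept) = 8
  (bbb)*b((b|a)*a)* → |ε-closure| = 3 + 1 = 4 (closure spills across the concat boundary because the left factor accepts ε)

4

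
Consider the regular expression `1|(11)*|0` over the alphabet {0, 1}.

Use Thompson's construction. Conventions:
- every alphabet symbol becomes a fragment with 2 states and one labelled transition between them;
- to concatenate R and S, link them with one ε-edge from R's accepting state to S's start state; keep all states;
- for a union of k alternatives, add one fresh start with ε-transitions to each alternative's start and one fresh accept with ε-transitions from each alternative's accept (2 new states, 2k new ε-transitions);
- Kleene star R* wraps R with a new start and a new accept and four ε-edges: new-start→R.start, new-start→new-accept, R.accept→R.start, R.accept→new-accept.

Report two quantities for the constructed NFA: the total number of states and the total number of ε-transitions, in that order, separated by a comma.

12, 11

Bottom-up over the parse tree:
Each of the 4 symbol leaves contributes 2 states and 0 ε-transitions.
  11 : 4 states, 1 ε-transition
  (11)* : 6 states, 5 ε-transitions
  1|(11)*|0 : 12 states, 11 ε-transitions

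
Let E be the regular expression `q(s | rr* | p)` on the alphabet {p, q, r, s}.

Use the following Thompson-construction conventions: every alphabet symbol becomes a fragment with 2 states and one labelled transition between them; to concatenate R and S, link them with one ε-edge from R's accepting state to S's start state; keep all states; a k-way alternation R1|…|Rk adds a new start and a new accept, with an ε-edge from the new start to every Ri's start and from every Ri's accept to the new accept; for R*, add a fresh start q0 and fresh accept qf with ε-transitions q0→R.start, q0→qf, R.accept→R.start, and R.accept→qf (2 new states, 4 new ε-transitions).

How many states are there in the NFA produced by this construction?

14

Bottom-up over the parse tree:
Each of the 5 symbol leaves contributes a 2-state fragment.
  r* : 4 states
  rr* : 6 states
  s | rr* | p : 12 states
  q(s | rr* | p) : 14 states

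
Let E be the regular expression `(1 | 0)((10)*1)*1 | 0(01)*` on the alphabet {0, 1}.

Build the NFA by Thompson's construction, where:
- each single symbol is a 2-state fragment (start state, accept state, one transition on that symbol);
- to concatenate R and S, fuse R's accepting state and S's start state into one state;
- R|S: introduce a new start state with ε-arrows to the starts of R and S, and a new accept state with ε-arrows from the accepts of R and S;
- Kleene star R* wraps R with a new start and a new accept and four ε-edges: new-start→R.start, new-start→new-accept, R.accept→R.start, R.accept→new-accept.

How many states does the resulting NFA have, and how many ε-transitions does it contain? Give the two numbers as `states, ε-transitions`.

Bottom-up over the parse tree:
Each of the 9 symbol leaves contributes 2 states and 0 ε-transitions.
  1 | 0 — 6 states, 4 ε-transitions
  10 — 3 states, 0 ε-transitions
  (10)* — 5 states, 4 ε-transitions
  (10)*1 — 6 states, 4 ε-transitions
  ((10)*1)* — 8 states, 8 ε-transitions
  (1 | 0)((10)*1)*1 — 14 states, 12 ε-transitions
  01 — 3 states, 0 ε-transitions
  (01)* — 5 states, 4 ε-transitions
  0(01)* — 6 states, 4 ε-transitions
  (1 | 0)((10)*1)*1 | 0(01)* — 22 states, 20 ε-transitions

22, 20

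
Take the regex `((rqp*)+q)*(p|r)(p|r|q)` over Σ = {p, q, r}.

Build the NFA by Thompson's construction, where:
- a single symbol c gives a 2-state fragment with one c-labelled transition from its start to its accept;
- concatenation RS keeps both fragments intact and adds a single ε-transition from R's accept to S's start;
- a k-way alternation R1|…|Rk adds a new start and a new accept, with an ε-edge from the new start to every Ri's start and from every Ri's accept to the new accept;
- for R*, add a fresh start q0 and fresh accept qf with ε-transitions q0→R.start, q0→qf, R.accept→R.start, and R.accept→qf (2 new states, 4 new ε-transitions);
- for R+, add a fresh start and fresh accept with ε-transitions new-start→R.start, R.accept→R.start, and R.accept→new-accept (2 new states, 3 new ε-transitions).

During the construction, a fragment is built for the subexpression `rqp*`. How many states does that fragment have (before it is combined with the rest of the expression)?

8

Fragment for `rqp*`:
Each of the 3 symbol leaves contributes a 2-state fragment.
  p* → 4 states
  rqp* → 8 states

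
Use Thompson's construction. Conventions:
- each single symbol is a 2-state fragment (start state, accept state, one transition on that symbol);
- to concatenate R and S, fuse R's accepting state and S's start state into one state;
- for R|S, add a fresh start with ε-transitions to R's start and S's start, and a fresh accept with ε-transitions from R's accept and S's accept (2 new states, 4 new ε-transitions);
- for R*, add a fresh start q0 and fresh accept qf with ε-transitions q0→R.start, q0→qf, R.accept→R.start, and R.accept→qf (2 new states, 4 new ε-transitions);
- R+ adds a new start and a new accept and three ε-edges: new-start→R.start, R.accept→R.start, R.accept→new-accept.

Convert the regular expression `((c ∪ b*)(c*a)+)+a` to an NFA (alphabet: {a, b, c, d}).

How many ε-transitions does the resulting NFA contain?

18

Bottom-up over the parse tree:
Each of the 5 symbol leaves contributes 0 ε-transitions.
  b* → 4 ε-transitions
  c ∪ b* → 8 ε-transitions
  c* → 4 ε-transitions
  c*a → 4 ε-transitions
  (c*a)+ → 7 ε-transitions
  (c ∪ b*)(c*a)+ → 15 ε-transitions
  ((c ∪ b*)(c*a)+)+ → 18 ε-transitions
  ((c ∪ b*)(c*a)+)+a → 18 ε-transitions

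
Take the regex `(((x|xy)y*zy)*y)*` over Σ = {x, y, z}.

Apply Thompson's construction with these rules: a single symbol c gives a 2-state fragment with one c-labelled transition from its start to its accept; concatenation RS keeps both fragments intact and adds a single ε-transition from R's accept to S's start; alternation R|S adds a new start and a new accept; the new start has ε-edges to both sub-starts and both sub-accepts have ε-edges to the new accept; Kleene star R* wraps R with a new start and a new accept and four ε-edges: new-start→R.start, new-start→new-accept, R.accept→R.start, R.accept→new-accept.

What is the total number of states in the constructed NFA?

22

By structural recursion:
Each of the 7 symbol leaves contributes a 2-state fragment.
  xy → 4 states
  x|xy → 8 states
  y* → 4 states
  (x|xy)y*zy → 16 states
  ((x|xy)y*zy)* → 18 states
  ((x|xy)y*zy)*y → 20 states
  (((x|xy)y*zy)*y)* → 22 states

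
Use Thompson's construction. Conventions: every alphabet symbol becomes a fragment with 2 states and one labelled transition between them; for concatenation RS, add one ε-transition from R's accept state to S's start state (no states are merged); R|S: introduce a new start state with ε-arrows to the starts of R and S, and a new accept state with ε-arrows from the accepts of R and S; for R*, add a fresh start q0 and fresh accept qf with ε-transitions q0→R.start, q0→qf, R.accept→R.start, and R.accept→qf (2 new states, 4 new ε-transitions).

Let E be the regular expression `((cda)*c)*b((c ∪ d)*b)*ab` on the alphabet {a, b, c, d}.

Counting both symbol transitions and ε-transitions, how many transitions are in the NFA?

Recursing over subexpressions:
Each of the 10 symbol leaves contributes 1 transition (1 symbol, 0 ε).
  cda — 5 transitions (3 symbol, 2 ε)
  (cda)* — 9 transitions (3 symbol, 6 ε)
  (cda)*c — 11 transitions (4 symbol, 7 ε)
  ((cda)*c)* — 15 transitions (4 symbol, 11 ε)
  c ∪ d — 6 transitions (2 symbol, 4 ε)
  (c ∪ d)* — 10 transitions (2 symbol, 8 ε)
  (c ∪ d)*b — 12 transitions (3 symbol, 9 ε)
  ((c ∪ d)*b)* — 16 transitions (3 symbol, 13 ε)
  ((cda)*c)*b((c ∪ d)*b)*ab — 38 transitions (10 symbol, 28 ε)

38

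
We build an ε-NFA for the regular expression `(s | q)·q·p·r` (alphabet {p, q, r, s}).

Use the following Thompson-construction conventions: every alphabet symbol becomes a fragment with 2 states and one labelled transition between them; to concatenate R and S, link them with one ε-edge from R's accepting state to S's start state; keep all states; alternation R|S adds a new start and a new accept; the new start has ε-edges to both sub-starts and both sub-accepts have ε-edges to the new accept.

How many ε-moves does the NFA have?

Bottom-up over the parse tree:
Each of the 5 symbol leaves contributes 0 ε-transitions.
  s | q → 4 ε-transitions
  (s | q)·q·p·r → 7 ε-transitions

7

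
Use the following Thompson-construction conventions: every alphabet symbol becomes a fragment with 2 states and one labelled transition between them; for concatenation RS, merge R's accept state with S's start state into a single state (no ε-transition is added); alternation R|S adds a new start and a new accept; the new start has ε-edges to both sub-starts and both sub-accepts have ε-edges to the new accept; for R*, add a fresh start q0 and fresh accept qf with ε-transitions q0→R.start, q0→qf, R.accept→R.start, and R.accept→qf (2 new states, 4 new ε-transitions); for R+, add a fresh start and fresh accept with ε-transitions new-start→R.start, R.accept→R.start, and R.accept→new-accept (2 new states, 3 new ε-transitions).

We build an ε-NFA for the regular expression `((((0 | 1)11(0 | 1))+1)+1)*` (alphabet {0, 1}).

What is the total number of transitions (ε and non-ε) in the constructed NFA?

26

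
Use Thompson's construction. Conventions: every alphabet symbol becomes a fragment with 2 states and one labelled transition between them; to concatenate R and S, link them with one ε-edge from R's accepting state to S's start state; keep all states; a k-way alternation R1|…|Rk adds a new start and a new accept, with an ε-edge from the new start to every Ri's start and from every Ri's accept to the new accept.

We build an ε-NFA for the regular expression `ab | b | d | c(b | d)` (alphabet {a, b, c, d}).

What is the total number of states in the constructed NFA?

18

Recursing over subexpressions:
Each of the 7 symbol leaves contributes a 2-state fragment.
  ab : 4 states
  b | d : 6 states
  c(b | d) : 8 states
  ab | b | d | c(b | d) : 18 states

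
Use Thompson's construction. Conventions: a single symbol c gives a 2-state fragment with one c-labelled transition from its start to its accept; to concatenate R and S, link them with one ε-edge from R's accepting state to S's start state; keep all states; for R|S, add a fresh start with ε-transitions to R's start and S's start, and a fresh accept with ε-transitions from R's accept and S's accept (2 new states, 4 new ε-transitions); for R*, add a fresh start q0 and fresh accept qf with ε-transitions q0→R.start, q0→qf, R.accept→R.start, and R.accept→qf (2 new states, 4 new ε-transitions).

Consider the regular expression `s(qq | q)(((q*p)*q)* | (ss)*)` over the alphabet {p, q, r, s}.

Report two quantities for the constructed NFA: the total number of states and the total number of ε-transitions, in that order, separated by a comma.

Bottom-up over the parse tree:
Each of the 9 symbol leaves contributes 2 states and 0 ε-transitions.
  qq : 4 states, 1 ε-transition
  qq | q : 8 states, 5 ε-transitions
  q* : 4 states, 4 ε-transitions
  q*p : 6 states, 5 ε-transitions
  (q*p)* : 8 states, 9 ε-transitions
  (q*p)*q : 10 states, 10 ε-transitions
  ((q*p)*q)* : 12 states, 14 ε-transitions
  ss : 4 states, 1 ε-transition
  (ss)* : 6 states, 5 ε-transitions
  ((q*p)*q)* | (ss)* : 20 states, 23 ε-transitions
  s(qq | q)(((q*p)*q)* | (ss)*) : 30 states, 30 ε-transitions

30, 30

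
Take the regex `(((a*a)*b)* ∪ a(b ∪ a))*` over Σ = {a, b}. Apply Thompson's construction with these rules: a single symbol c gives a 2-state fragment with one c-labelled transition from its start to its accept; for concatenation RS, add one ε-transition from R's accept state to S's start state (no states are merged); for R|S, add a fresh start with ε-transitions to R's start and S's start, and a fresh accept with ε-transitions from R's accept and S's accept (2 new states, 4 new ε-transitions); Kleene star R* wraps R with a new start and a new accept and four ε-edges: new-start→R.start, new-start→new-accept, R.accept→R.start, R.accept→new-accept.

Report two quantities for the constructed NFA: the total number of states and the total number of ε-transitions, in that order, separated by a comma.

24, 27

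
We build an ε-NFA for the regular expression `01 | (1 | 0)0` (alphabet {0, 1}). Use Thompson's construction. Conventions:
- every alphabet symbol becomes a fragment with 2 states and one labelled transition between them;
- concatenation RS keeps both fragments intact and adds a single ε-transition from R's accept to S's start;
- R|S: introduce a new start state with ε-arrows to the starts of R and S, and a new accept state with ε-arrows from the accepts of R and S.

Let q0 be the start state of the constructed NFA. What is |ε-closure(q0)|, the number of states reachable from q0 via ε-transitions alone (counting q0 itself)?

5

Let C(F) = |ε-closure(F.start)| within fragment F, and note whether F accepts ε. Symbol fragments have C = 1 and do not accept ε. Then:
  01 : |closure| equals the left operand's closure size = 1 (its accept is not ε-reachable, so the closure stops there)
  1 | 0 : |closure| = 1 + 1 + 1 = 3 (the new accept is not ε-reachable since no branch accepts ε)
  (1 | 0)0 : |closure| equals the left operand's closure size = 3 (its accept is not ε-reachable, so the closure stops there)
  01 | (1 | 0)0 : new start ε-reaches every alternative's start; none of them accept ε, so the new accept is not reached: |closure| = 1 + 1 + 3 = 5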